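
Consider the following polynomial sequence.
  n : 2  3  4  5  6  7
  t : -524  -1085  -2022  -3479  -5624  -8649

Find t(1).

-219

-561, -937, -1457, -2145, -3025
-376, -520, -688, -880
-144, -168, -192
-24, -24
The fourth differences are constant at -24.
Work back: -144 + 24 = -120;  -376 + 120 = -256;  -561 + 256 = -305;  -524 + 305 = -219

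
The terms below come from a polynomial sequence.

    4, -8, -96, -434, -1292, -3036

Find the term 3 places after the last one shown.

-18684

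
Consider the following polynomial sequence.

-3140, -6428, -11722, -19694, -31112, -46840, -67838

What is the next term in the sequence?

-3288, -5294, -7972, -11418, -15728, -20998
-2006, -2678, -3446, -4310, -5270
-672, -768, -864, -960
-96, -96, -96
Constant fourth difference = -96, so extend:
-960 − 96 = -1056;  -5270 − 1056 = -6326;  -20998 − 6326 = -27324;  -67838 − 27324 = -95162

-95162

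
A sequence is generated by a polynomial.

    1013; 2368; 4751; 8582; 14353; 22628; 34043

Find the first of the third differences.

D1: 1355, 2383, 3831, 5771, 8275, 11415
D2: 1028, 1448, 1940, 2504, 3140
D3: 420, 492, 564, 636
D4: 72, 72, 72

420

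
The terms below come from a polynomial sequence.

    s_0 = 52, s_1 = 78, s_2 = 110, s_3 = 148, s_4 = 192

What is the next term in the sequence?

242

First differences: 26  32  38  44
Second differences: 6  6  6
Second differences constant at 6.
44 + 6 = 50;  192 + 50 = 242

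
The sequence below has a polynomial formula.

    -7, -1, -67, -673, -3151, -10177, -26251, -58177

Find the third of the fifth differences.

-480

First differences: 6, -66, -606, -2478, -7026, -16074, -31926
Second differences: -72, -540, -1872, -4548, -9048, -15852
Third differences: -468, -1332, -2676, -4500, -6804
Fourth differences: -864, -1344, -1824, -2304
Fifth differences: -480, -480, -480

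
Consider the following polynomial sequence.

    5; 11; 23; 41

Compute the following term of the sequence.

Δ: 6  12  18
Δ²: 6  6
The second differences are constant (6).
18 + 6 = 24;  41 + 24 = 65

65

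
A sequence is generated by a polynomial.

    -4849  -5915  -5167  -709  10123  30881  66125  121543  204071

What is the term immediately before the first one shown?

D1: -1066  748  4458  10832  20758  35244  55418  82528
D2: 1814  3710  6374  9926  14486  20174  27110
D3: 1896  2664  3552  4560  5688  6936
D4: 768  888  1008  1128  1248
D5: 120  120  120  120
The fifth differences are constant at 120.
Work back: 768 − 120 = 648;  1896 − 648 = 1248;  1814 − 1248 = 566;  -1066 − 566 = -1632;  -4849 + 1632 = -3217

-3217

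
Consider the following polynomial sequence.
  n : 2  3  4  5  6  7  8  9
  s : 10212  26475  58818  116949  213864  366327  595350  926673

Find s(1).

3129

D1: 16263, 32343, 58131, 96915, 152463, 229023, 331323
D2: 16080, 25788, 38784, 55548, 76560, 102300
D3: 9708, 12996, 16764, 21012, 25740
D4: 3288, 3768, 4248, 4728
D5: 480, 480, 480
The fifth differences are constant at 480.
Work back: 3288 − 480 = 2808;  9708 − 2808 = 6900;  16080 − 6900 = 9180;  16263 − 9180 = 7083;  10212 − 7083 = 3129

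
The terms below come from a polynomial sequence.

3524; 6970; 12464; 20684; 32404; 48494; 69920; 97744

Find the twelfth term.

Δ: 3446  5494  8220  11720  16090  21426  27824
Δ²: 2048  2726  3500  4370  5336  6398
Δ³: 678  774  870  966  1062
Δ⁴: 96  96  96  96
Constant fourth difference = 96, so extend:
1062 + 96 = 1158;  6398 + 1158 = 7556;  27824 + 7556 = 35380;  97744 + 35380 = 133124
1158 + 96 = 1254;  7556 + 1254 = 8810;  35380 + 8810 = 44190;  133124 + 44190 = 177314
1254 + 96 = 1350;  8810 + 1350 = 10160;  44190 + 10160 = 54350;  177314 + 54350 = 231664
1350 + 96 = 1446;  10160 + 1446 = 11606;  54350 + 11606 = 65956;  231664 + 65956 = 297620

297620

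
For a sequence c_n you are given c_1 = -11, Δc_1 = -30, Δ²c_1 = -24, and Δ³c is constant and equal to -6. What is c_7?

-671

Build the table forward from the leading diagonal:
Δ³: -6, -6, -6, -6, -6, -6, -6
Δ²: -24, -30, -36, -42, -48, -54, -60
Δ: -30, -54, -84, -120, -162, -210, -264
c: -11, -41, -95, -179, -299, -461, -671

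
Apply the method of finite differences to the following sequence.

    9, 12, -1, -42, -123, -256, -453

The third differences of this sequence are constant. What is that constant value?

-12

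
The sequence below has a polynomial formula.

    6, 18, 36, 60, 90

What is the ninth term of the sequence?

270

Δ: 12, 18, 24, 30
Δ²: 6, 6, 6
The second differences are constant (6).
30 + 6 = 36;  90 + 36 = 126
36 + 6 = 42;  126 + 42 = 168
42 + 6 = 48;  168 + 48 = 216
48 + 6 = 54;  216 + 54 = 270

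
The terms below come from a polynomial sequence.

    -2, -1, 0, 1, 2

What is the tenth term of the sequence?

First differences: 1  1  1  1
Constant first difference = 1, so extend:
2 + 1 = 3
3 + 1 = 4
4 + 1 = 5
5 + 1 = 6
6 + 1 = 7

7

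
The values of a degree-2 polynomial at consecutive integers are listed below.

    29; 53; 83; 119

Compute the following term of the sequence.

161

24  30  36
6  6
The second differences are constant (6).
36 + 6 = 42;  119 + 42 = 161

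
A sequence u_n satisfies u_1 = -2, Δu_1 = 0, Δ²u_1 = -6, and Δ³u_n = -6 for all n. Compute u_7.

-212

Build the table forward from the leading diagonal:
D3: -6  -6  -6  -6  -6  -6  -6
D2: -6  -12  -18  -24  -30  -36  -42
D1: 0  -6  -18  -36  -60  -90  -126
u: -2  -2  -8  -26  -62  -122  -212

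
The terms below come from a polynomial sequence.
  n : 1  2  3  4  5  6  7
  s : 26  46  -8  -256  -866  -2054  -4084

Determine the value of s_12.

-39464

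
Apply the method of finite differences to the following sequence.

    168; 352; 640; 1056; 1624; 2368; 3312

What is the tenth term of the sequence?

7584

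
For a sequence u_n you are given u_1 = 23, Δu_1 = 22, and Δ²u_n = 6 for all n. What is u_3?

Build the table forward from the leading diagonal:
D2: 6  6  6
D1: 22  28  34
u: 23  45  73

73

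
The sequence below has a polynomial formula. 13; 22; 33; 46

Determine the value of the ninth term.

141

D1: 9, 11, 13
D2: 2, 2
Second differences constant at 2.
13 + 2 = 15;  46 + 15 = 61
15 + 2 = 17;  61 + 17 = 78
17 + 2 = 19;  78 + 19 = 97
19 + 2 = 21;  97 + 21 = 118
21 + 2 = 23;  118 + 23 = 141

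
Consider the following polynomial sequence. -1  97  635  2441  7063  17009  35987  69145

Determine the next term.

Δ: 98, 538, 1806, 4622, 9946, 18978, 33158
Δ²: 440, 1268, 2816, 5324, 9032, 14180
Δ³: 828, 1548, 2508, 3708, 5148
Δ⁴: 720, 960, 1200, 1440
Δ⁵: 240, 240, 240
Constant fifth difference = 240, so extend:
1440 + 240 = 1680;  5148 + 1680 = 6828;  14180 + 6828 = 21008;  33158 + 21008 = 54166;  69145 + 54166 = 123311

123311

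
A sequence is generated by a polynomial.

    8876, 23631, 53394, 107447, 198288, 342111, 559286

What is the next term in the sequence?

874839

D1: 14755 , 29763 , 54053 , 90841 , 143823 , 217175
D2: 15008 , 24290 , 36788 , 52982 , 73352
D3: 9282 , 12498 , 16194 , 20370
D4: 3216 , 3696 , 4176
D5: 480 , 480
Constant fifth difference = 480, so extend:
4176 + 480 = 4656;  20370 + 4656 = 25026;  73352 + 25026 = 98378;  217175 + 98378 = 315553;  559286 + 315553 = 874839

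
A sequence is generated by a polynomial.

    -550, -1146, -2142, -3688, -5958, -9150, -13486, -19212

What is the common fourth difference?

-24

Δ: -596, -996, -1546, -2270, -3192, -4336, -5726
Δ²: -400, -550, -724, -922, -1144, -1390
Δ³: -150, -174, -198, -222, -246
Δ⁴: -24, -24, -24, -24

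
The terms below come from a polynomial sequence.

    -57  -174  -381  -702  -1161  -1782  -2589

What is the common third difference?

-24

First differences: -117, -207, -321, -459, -621, -807
Second differences: -90, -114, -138, -162, -186
Third differences: -24, -24, -24, -24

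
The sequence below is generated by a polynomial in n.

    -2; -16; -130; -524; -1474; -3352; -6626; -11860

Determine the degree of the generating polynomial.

4

Δ: -14, -114, -394, -950, -1878, -3274, -5234
Δ²: -100, -280, -556, -928, -1396, -1960
Δ³: -180, -276, -372, -468, -564
Δ⁴: -96, -96, -96, -96
The fourth differences are constant, so the polynomial has degree 4.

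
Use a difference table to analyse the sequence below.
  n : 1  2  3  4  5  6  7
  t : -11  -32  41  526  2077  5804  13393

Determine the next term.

D1: -21, 73, 485, 1551, 3727, 7589
D2: 94, 412, 1066, 2176, 3862
D3: 318, 654, 1110, 1686
D4: 336, 456, 576
D5: 120, 120
Constant fifth difference = 120, so extend:
576 + 120 = 696;  1686 + 696 = 2382;  3862 + 2382 = 6244;  7589 + 6244 = 13833;  13393 + 13833 = 27226

27226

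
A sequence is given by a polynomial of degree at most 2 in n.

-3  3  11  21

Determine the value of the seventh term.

63

Δ: 6, 8, 10
Δ²: 2, 2
The second differences are constant (2).
10 + 2 = 12;  21 + 12 = 33
12 + 2 = 14;  33 + 14 = 47
14 + 2 = 16;  47 + 16 = 63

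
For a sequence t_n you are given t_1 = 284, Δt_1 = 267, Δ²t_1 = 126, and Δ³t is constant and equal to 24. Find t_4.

Build the table forward from the leading diagonal:
Third differences: 24  24  24  24
Second differences: 126  150  174  198
First differences: 267  393  543  717
t: 284  551  944  1487

1487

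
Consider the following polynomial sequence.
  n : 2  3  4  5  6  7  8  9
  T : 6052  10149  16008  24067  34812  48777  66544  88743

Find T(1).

D1: 4097  5859  8059  10745  13965  17767  22199
D2: 1762  2200  2686  3220  3802  4432
D3: 438  486  534  582  630
D4: 48  48  48  48
The fourth differences are constant at 48.
Work back: 438 − 48 = 390;  1762 − 390 = 1372;  4097 − 1372 = 2725;  6052 − 2725 = 3327

3327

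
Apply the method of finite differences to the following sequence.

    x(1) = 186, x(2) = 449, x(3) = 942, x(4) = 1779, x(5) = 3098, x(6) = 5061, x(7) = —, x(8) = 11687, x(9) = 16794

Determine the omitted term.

7854

Using the first 6 terms:
D1: 263  493  837  1319  1963
D2: 230  344  482  644
D3: 114  138  162
D4: 24  24
Constant fourth difference = 24.
Extend forward: 162 + 24 = 186;  644 + 186 = 830;  1963 + 830 = 2793;  5061 + 2793 = 7854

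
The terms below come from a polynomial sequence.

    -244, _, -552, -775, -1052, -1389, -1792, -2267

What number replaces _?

-377

Using the last 6 terms:
D1: -223  -277  -337  -403  -475
D2: -54  -60  -66  -72
D3: -6  -6  -6
Constant third difference = -6.
Extend backward: -54 + 6 = -48;  -223 + 48 = -175;  -552 + 175 = -377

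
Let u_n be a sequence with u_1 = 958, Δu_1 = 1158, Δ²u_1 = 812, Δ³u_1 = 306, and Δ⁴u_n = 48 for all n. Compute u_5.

Build the table forward from the leading diagonal:
Fourth differences: 48, 48, 48, 48, 48
Third differences: 306, 354, 402, 450, 498
Second differences: 812, 1118, 1472, 1874, 2324
First differences: 1158, 1970, 3088, 4560, 6434
u: 958, 2116, 4086, 7174, 11734

11734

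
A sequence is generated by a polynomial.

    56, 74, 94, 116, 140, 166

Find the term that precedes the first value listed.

40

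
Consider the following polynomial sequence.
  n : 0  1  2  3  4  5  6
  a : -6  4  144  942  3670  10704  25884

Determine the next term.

54874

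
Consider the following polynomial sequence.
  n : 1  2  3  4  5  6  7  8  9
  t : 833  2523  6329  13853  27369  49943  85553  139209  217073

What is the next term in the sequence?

326579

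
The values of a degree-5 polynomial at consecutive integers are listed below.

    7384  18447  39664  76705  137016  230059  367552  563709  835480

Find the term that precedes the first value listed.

2341

Δ: 11063  21217  37041  60311  93043  137493  196157  271771
Δ²: 10154  15824  23270  32732  44450  58664  75614
Δ³: 5670  7446  9462  11718  14214  16950
Δ⁴: 1776  2016  2256  2496  2736
Δ⁵: 240  240  240  240
The fifth differences are constant at 240.
Work back: 1776 − 240 = 1536;  5670 − 1536 = 4134;  10154 − 4134 = 6020;  11063 − 6020 = 5043;  7384 − 5043 = 2341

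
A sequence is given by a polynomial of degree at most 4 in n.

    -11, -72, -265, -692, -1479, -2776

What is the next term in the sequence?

-4757

First differences: -61  -193  -427  -787  -1297
Second differences: -132  -234  -360  -510
Third differences: -102  -126  -150
Fourth differences: -24  -24
The fourth differences are constant (-24).
-150 − 24 = -174;  -510 − 174 = -684;  -1297 − 684 = -1981;  -2776 − 1981 = -4757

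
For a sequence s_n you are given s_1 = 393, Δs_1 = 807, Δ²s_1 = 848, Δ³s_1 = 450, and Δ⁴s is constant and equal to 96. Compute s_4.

Build the table forward from the leading diagonal:
Δ⁴: 96, 96, 96, 96
Δ³: 450, 546, 642, 738
Δ²: 848, 1298, 1844, 2486
Δ: 807, 1655, 2953, 4797
s: 393, 1200, 2855, 5808

5808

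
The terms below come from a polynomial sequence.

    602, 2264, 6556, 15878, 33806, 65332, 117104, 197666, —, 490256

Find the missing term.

317698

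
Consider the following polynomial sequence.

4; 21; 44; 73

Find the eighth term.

249

17 , 23 , 29
6 , 6
Second differences constant at 6.
29 + 6 = 35;  73 + 35 = 108
35 + 6 = 41;  108 + 41 = 149
41 + 6 = 47;  149 + 47 = 196
47 + 6 = 53;  196 + 53 = 249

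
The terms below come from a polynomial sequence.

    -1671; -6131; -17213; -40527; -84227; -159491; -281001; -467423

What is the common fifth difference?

-480

D1: -4460, -11082, -23314, -43700, -75264, -121510, -186422
D2: -6622, -12232, -20386, -31564, -46246, -64912
D3: -5610, -8154, -11178, -14682, -18666
D4: -2544, -3024, -3504, -3984
D5: -480, -480, -480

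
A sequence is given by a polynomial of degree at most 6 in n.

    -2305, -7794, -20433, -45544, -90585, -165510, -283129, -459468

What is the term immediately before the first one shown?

First differences: -5489, -12639, -25111, -45041, -74925, -117619, -176339
Second differences: -7150, -12472, -19930, -29884, -42694, -58720
Third differences: -5322, -7458, -9954, -12810, -16026
Fourth differences: -2136, -2496, -2856, -3216
Fifth differences: -360, -360, -360
The fifth differences are constant at -360.
Work back: -2136 + 360 = -1776;  -5322 + 1776 = -3546;  -7150 + 3546 = -3604;  -5489 + 3604 = -1885;  -2305 + 1885 = -420

-420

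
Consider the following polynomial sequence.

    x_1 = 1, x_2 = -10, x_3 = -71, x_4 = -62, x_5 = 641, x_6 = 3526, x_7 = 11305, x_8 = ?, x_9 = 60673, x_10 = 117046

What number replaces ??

Using the first 7 terms:
Δ: -11  -61  9  703  2885  7779
Δ²: -50  70  694  2182  4894
Δ³: 120  624  1488  2712
Δ⁴: 504  864  1224
Δ⁵: 360  360
Constant fifth difference = 360.
Extend forward: 1224 + 360 = 1584;  2712 + 1584 = 4296;  4894 + 4296 = 9190;  7779 + 9190 = 16969;  11305 + 16969 = 28274

28274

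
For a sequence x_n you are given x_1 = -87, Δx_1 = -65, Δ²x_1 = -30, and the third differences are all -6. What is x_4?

-378

Build the table forward from the leading diagonal:
Δ³: -6, -6, -6, -6
Δ²: -30, -36, -42, -48
Δ: -65, -95, -131, -173
x: -87, -152, -247, -378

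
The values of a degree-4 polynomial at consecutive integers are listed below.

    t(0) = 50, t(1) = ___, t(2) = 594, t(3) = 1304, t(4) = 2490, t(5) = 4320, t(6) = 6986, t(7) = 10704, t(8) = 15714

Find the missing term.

216

Using the last 7 terms:
Δ: 710, 1186, 1830, 2666, 3718, 5010
Δ²: 476, 644, 836, 1052, 1292
Δ³: 168, 192, 216, 240
Δ⁴: 24, 24, 24
Constant fourth difference = 24.
Extend backward: 168 − 24 = 144;  476 − 144 = 332;  710 − 332 = 378;  594 − 378 = 216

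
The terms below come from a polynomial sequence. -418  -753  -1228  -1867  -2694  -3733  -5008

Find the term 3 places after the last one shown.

-10489

-335 , -475 , -639 , -827 , -1039 , -1275
-140 , -164 , -188 , -212 , -236
-24 , -24 , -24 , -24
The third differences are constant (-24).
-236 − 24 = -260;  -1275 − 260 = -1535;  -5008 − 1535 = -6543
-260 − 24 = -284;  -1535 − 284 = -1819;  -6543 − 1819 = -8362
-284 − 24 = -308;  -1819 − 308 = -2127;  -8362 − 2127 = -10489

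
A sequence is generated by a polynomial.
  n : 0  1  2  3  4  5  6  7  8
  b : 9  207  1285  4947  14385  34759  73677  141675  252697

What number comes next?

198  1078  3662  9438  20374  38918  67998  111022
880  2584  5776  10936  18544  29080  43024
1704  3192  5160  7608  10536  13944
1488  1968  2448  2928  3408
480  480  480  480
The fifth differences are constant (480).
3408 + 480 = 3888;  13944 + 3888 = 17832;  43024 + 17832 = 60856;  111022 + 60856 = 171878;  252697 + 171878 = 424575

424575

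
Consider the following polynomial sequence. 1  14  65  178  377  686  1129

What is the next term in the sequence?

First differences: 13 , 51 , 113 , 199 , 309 , 443
Second differences: 38 , 62 , 86 , 110 , 134
Third differences: 24 , 24 , 24 , 24
Constant third difference = 24, so extend:
134 + 24 = 158;  443 + 158 = 601;  1129 + 601 = 1730

1730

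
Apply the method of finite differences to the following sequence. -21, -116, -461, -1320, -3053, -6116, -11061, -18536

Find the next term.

-29285

First differences: -95  -345  -859  -1733  -3063  -4945  -7475
Second differences: -250  -514  -874  -1330  -1882  -2530
Third differences: -264  -360  -456  -552  -648
Fourth differences: -96  -96  -96  -96
Constant fourth difference = -96, so extend:
-648 − 96 = -744;  -2530 − 744 = -3274;  -7475 − 3274 = -10749;  -18536 − 10749 = -29285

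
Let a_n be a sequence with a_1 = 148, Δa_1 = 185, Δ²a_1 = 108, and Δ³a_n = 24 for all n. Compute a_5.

1632

Build the table forward from the leading diagonal:
Δ³: 24  24  24  24  24
Δ²: 108  132  156  180  204
Δ: 185  293  425  581  761
a: 148  333  626  1051  1632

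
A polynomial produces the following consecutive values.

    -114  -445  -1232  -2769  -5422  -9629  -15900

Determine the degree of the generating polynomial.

4

D1: -331, -787, -1537, -2653, -4207, -6271
D2: -456, -750, -1116, -1554, -2064
D3: -294, -366, -438, -510
D4: -72, -72, -72
The fourth differences are constant, so the polynomial has degree 4.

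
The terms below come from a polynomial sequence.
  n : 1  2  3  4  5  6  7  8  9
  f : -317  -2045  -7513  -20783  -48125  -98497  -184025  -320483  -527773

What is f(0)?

5

First differences: -1728, -5468, -13270, -27342, -50372, -85528, -136458, -207290
Second differences: -3740, -7802, -14072, -23030, -35156, -50930, -70832
Third differences: -4062, -6270, -8958, -12126, -15774, -19902
Fourth differences: -2208, -2688, -3168, -3648, -4128
Fifth differences: -480, -480, -480, -480
The fifth differences are constant at -480.
Work back: -2208 + 480 = -1728;  -4062 + 1728 = -2334;  -3740 + 2334 = -1406;  -1728 + 1406 = -322;  -317 + 322 = 5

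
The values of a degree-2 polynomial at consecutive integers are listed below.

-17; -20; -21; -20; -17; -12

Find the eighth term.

4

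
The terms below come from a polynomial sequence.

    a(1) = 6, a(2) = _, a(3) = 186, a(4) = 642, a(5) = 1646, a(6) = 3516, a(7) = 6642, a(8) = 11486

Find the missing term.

Using the last 6 terms:
456, 1004, 1870, 3126, 4844
548, 866, 1256, 1718
318, 390, 462
72, 72
Constant fourth difference = 72.
Extend backward: 318 − 72 = 246;  548 − 246 = 302;  456 − 302 = 154;  186 − 154 = 32

32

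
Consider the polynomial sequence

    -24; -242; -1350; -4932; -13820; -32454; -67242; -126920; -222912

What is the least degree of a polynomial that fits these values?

5

Δ: -218, -1108, -3582, -8888, -18634, -34788, -59678, -95992
Δ²: -890, -2474, -5306, -9746, -16154, -24890, -36314
Δ³: -1584, -2832, -4440, -6408, -8736, -11424
Δ⁴: -1248, -1608, -1968, -2328, -2688
Δ⁵: -360, -360, -360, -360
The fifth differences are constant, so the polynomial has degree 5.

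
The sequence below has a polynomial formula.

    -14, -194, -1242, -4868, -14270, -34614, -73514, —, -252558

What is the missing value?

-141512

Using the first 7 terms:
First differences: -180, -1048, -3626, -9402, -20344, -38900
Second differences: -868, -2578, -5776, -10942, -18556
Third differences: -1710, -3198, -5166, -7614
Fourth differences: -1488, -1968, -2448
Fifth differences: -480, -480
Constant fifth difference = -480.
Extend forward: -2448 − 480 = -2928;  -7614 − 2928 = -10542;  -18556 − 10542 = -29098;  -38900 − 29098 = -67998;  -73514 − 67998 = -141512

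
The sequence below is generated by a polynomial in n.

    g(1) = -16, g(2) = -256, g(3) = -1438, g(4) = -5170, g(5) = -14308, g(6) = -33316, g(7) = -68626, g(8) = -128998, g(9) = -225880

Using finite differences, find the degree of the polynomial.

5

-240, -1182, -3732, -9138, -19008, -35310, -60372, -96882
-942, -2550, -5406, -9870, -16302, -25062, -36510
-1608, -2856, -4464, -6432, -8760, -11448
-1248, -1608, -1968, -2328, -2688
-360, -360, -360, -360
The fifth differences are constant, so the polynomial has degree 5.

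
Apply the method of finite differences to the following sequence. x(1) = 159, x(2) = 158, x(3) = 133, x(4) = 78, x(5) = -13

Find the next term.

-146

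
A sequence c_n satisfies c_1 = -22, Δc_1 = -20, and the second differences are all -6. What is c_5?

Build the table forward from the leading diagonal:
Second differences: -6, -6, -6, -6, -6
First differences: -20, -26, -32, -38, -44
c: -22, -42, -68, -100, -138

-138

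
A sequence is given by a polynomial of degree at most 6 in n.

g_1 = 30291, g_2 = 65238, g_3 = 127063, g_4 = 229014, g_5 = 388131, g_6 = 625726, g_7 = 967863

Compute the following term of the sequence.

1445838

First differences: 34947  61825  101951  159117  237595  342137
Second differences: 26878  40126  57166  78478  104542
Third differences: 13248  17040  21312  26064
Fourth differences: 3792  4272  4752
Fifth differences: 480  480
Constant fifth difference = 480, so extend:
4752 + 480 = 5232;  26064 + 5232 = 31296;  104542 + 31296 = 135838;  342137 + 135838 = 477975;  967863 + 477975 = 1445838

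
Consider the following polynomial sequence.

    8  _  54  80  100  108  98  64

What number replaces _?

Using the last 6 terms:
First differences: 26, 20, 8, -10, -34
Second differences: -6, -12, -18, -24
Third differences: -6, -6, -6
Constant third difference = -6.
Extend backward: -6 + 6 = 0;  26 + 0 = 26;  54 − 26 = 28

28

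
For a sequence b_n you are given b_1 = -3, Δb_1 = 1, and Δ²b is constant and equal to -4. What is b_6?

Build the table forward from the leading diagonal:
Δ²: -4, -4, -4, -4, -4, -4
Δ: 1, -3, -7, -11, -15, -19
b: -3, -2, -5, -12, -23, -38

-38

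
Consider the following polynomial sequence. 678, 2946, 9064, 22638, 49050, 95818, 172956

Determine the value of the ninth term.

473038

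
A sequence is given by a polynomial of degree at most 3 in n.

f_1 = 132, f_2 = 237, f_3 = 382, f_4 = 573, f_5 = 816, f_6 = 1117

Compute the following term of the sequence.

Δ: 105, 145, 191, 243, 301
Δ²: 40, 46, 52, 58
Δ³: 6, 6, 6
The third differences are constant (6).
58 + 6 = 64;  301 + 64 = 365;  1117 + 365 = 1482

1482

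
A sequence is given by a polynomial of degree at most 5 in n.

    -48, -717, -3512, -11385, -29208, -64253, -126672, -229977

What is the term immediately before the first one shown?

7

-669, -2795, -7873, -17823, -35045, -62419, -103305
-2126, -5078, -9950, -17222, -27374, -40886
-2952, -4872, -7272, -10152, -13512
-1920, -2400, -2880, -3360
-480, -480, -480
The fifth differences are constant at -480.
Work back: -1920 + 480 = -1440;  -2952 + 1440 = -1512;  -2126 + 1512 = -614;  -669 + 614 = -55;  -48 + 55 = 7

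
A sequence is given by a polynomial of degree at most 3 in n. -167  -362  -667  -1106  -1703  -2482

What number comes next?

-195  -305  -439  -597  -779
-110  -134  -158  -182
-24  -24  -24
Third differences constant at -24.
-182 − 24 = -206;  -779 − 206 = -985;  -2482 − 985 = -3467

-3467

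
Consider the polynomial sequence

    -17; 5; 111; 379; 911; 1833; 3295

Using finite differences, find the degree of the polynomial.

First differences: 22, 106, 268, 532, 922, 1462
Second differences: 84, 162, 264, 390, 540
Third differences: 78, 102, 126, 150
Fourth differences: 24, 24, 24
The fourth differences are constant, so the polynomial has degree 4.

4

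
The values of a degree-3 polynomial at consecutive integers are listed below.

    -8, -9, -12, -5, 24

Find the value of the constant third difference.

12

Δ: -1, -3, 7, 29
Δ²: -2, 10, 22
Δ³: 12, 12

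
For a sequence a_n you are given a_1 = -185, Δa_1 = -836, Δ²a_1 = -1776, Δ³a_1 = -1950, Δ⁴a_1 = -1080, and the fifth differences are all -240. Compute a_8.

Build the table forward from the leading diagonal:
Fifth differences: -240, -240, -240, -240, -240, -240, -240, -240
Fourth differences: -1080, -1320, -1560, -1800, -2040, -2280, -2520, -2760
Third differences: -1950, -3030, -4350, -5910, -7710, -9750, -12030, -14550
Second differences: -1776, -3726, -6756, -11106, -17016, -24726, -34476, -46506
First differences: -836, -2612, -6338, -13094, -24200, -41216, -65942, -100418
a: -185, -1021, -3633, -9971, -23065, -47265, -88481, -154423

-154423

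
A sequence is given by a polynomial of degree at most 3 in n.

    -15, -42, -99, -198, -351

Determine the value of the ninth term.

-27, -57, -99, -153
-30, -42, -54
-12, -12
The third differences are constant (-12).
-54 − 12 = -66;  -153 − 66 = -219;  -351 − 219 = -570
-66 − 12 = -78;  -219 − 78 = -297;  -570 − 297 = -867
-78 − 12 = -90;  -297 − 90 = -387;  -867 − 387 = -1254
-90 − 12 = -102;  -387 − 102 = -489;  -1254 − 489 = -1743

-1743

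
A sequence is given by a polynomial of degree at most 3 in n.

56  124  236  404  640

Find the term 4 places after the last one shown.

2504

68, 112, 168, 236
44, 56, 68
12, 12
Constant third difference = 12, so extend:
68 + 12 = 80;  236 + 80 = 316;  640 + 316 = 956
80 + 12 = 92;  316 + 92 = 408;  956 + 408 = 1364
92 + 12 = 104;  408 + 104 = 512;  1364 + 512 = 1876
104 + 12 = 116;  512 + 116 = 628;  1876 + 628 = 2504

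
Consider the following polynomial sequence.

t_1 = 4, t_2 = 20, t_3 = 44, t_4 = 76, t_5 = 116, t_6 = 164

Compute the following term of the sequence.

220

16, 24, 32, 40, 48
8, 8, 8, 8
The second differences are constant (8).
48 + 8 = 56;  164 + 56 = 220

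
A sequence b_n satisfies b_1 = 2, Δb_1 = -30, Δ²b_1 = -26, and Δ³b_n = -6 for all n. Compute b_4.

-172

Build the table forward from the leading diagonal:
Third differences: -6, -6, -6, -6
Second differences: -26, -32, -38, -44
First differences: -30, -56, -88, -126
b: 2, -28, -84, -172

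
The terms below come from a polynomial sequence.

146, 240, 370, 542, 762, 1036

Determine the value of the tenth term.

2792

94, 130, 172, 220, 274
36, 42, 48, 54
6, 6, 6
Third differences constant at 6.
54 + 6 = 60;  274 + 60 = 334;  1036 + 334 = 1370
60 + 6 = 66;  334 + 66 = 400;  1370 + 400 = 1770
66 + 6 = 72;  400 + 72 = 472;  1770 + 472 = 2242
72 + 6 = 78;  472 + 78 = 550;  2242 + 550 = 2792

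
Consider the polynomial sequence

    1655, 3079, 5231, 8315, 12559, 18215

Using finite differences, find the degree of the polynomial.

4

First differences: 1424, 2152, 3084, 4244, 5656
Second differences: 728, 932, 1160, 1412
Third differences: 204, 228, 252
Fourth differences: 24, 24
The fourth differences are constant, so the polynomial has degree 4.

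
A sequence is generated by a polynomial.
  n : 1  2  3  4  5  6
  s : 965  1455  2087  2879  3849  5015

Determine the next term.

6395

D1: 490, 632, 792, 970, 1166
D2: 142, 160, 178, 196
D3: 18, 18, 18
Constant third difference = 18, so extend:
196 + 18 = 214;  1166 + 214 = 1380;  5015 + 1380 = 6395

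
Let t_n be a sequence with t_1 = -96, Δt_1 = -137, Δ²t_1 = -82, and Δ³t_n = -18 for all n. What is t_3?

-452

Build the table forward from the leading diagonal:
Third differences: -18, -18, -18
Second differences: -82, -100, -118
First differences: -137, -219, -319
t: -96, -233, -452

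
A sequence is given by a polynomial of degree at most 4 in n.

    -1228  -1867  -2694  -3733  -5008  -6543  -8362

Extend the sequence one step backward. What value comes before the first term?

-753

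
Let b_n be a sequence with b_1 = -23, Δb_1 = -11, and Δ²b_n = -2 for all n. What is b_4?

-62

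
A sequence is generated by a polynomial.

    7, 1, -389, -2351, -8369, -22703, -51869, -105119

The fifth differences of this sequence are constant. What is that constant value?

-480

D1: -6, -390, -1962, -6018, -14334, -29166, -53250
D2: -384, -1572, -4056, -8316, -14832, -24084
D3: -1188, -2484, -4260, -6516, -9252
D4: -1296, -1776, -2256, -2736
D5: -480, -480, -480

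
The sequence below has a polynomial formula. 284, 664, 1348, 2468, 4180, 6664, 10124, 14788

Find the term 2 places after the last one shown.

380, 684, 1120, 1712, 2484, 3460, 4664
304, 436, 592, 772, 976, 1204
132, 156, 180, 204, 228
24, 24, 24, 24
Constant fourth difference = 24, so extend:
228 + 24 = 252;  1204 + 252 = 1456;  4664 + 1456 = 6120;  14788 + 6120 = 20908
252 + 24 = 276;  1456 + 276 = 1732;  6120 + 1732 = 7852;  20908 + 7852 = 28760

28760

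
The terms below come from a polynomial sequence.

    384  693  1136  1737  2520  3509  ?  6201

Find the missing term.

Using the first 6 terms:
Δ: 309  443  601  783  989
Δ²: 134  158  182  206
Δ³: 24  24  24
Constant third difference = 24.
Extend forward: 206 + 24 = 230;  989 + 230 = 1219;  3509 + 1219 = 4728

4728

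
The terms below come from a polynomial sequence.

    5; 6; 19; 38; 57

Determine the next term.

D1: 1 , 13 , 19 , 19
D2: 12 , 6 , 0
D3: -6 , -6
Third differences constant at -6.
0 − 6 = -6;  19 − 6 = 13;  57 + 13 = 70

70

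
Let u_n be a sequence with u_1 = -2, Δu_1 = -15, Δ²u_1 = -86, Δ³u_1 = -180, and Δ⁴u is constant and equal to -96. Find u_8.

Build the table forward from the leading diagonal:
Δ⁴: -96, -96, -96, -96, -96, -96, -96, -96
Δ³: -180, -276, -372, -468, -564, -660, -756, -852
Δ²: -86, -266, -542, -914, -1382, -1946, -2606, -3362
Δ: -15, -101, -367, -909, -1823, -3205, -5151, -7757
u: -2, -17, -118, -485, -1394, -3217, -6422, -11573

-11573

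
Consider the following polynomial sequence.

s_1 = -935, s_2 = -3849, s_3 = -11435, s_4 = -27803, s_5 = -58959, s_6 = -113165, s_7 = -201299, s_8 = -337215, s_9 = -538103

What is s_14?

-3397653

-2914, -7586, -16368, -31156, -54206, -88134, -135916, -200888
-4672, -8782, -14788, -23050, -33928, -47782, -64972
-4110, -6006, -8262, -10878, -13854, -17190
-1896, -2256, -2616, -2976, -3336
-360, -360, -360, -360
Constant fifth difference = -360, so extend:
-3336 − 360 = -3696;  -17190 − 3696 = -20886;  -64972 − 20886 = -85858;  -200888 − 85858 = -286746;  -538103 − 286746 = -824849
-3696 − 360 = -4056;  -20886 − 4056 = -24942;  -85858 − 24942 = -110800;  -286746 − 110800 = -397546;  -824849 − 397546 = -1222395
-4056 − 360 = -4416;  -24942 − 4416 = -29358;  -110800 − 29358 = -140158;  -397546 − 140158 = -537704;  -1222395 − 537704 = -1760099
-4416 − 360 = -4776;  -29358 − 4776 = -34134;  -140158 − 34134 = -174292;  -537704 − 174292 = -711996;  -1760099 − 711996 = -2472095
-4776 − 360 = -5136;  -34134 − 5136 = -39270;  -174292 − 39270 = -213562;  -711996 − 213562 = -925558;  -2472095 − 925558 = -3397653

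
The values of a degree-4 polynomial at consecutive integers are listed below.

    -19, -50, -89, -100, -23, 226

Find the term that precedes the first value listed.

-8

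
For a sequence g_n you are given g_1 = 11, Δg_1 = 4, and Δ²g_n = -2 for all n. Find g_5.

15

Build the table forward from the leading diagonal:
D2: -2, -2, -2, -2, -2
D1: 4, 2, 0, -2, -4
g: 11, 15, 17, 17, 15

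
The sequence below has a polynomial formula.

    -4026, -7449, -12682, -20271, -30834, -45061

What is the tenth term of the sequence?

First differences: -3423  -5233  -7589  -10563  -14227
Second differences: -1810  -2356  -2974  -3664
Third differences: -546  -618  -690
Fourth differences: -72  -72
Fourth differences constant at -72.
-690 − 72 = -762;  -3664 − 762 = -4426;  -14227 − 4426 = -18653;  -45061 − 18653 = -63714
-762 − 72 = -834;  -4426 − 834 = -5260;  -18653 − 5260 = -23913;  -63714 − 23913 = -87627
-834 − 72 = -906;  -5260 − 906 = -6166;  -23913 − 6166 = -30079;  -87627 − 30079 = -117706
-906 − 72 = -978;  -6166 − 978 = -7144;  -30079 − 7144 = -37223;  -117706 − 37223 = -154929

-154929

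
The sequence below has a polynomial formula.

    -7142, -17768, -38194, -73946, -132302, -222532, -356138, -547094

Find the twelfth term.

-2263858

Δ: -10626, -20426, -35752, -58356, -90230, -133606, -190956
Δ²: -9800, -15326, -22604, -31874, -43376, -57350
Δ³: -5526, -7278, -9270, -11502, -13974
Δ⁴: -1752, -1992, -2232, -2472
Δ⁵: -240, -240, -240
Constant fifth difference = -240, so extend:
-2472 − 240 = -2712;  -13974 − 2712 = -16686;  -57350 − 16686 = -74036;  -190956 − 74036 = -264992;  -547094 − 264992 = -812086
-2712 − 240 = -2952;  -16686 − 2952 = -19638;  -74036 − 19638 = -93674;  -264992 − 93674 = -358666;  -812086 − 358666 = -1170752
-2952 − 240 = -3192;  -19638 − 3192 = -22830;  -93674 − 22830 = -116504;  -358666 − 116504 = -475170;  -1170752 − 475170 = -1645922
-3192 − 240 = -3432;  -22830 − 3432 = -26262;  -116504 − 26262 = -142766;  -475170 − 142766 = -617936;  -1645922 − 617936 = -2263858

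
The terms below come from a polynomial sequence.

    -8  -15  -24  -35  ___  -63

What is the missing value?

-48

Using the first 4 terms:
Δ: -7, -9, -11
Δ²: -2, -2
Constant second difference = -2.
Extend forward: -11 − 2 = -13;  -35 − 13 = -48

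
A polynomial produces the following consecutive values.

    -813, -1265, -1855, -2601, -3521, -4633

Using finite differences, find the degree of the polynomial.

-452, -590, -746, -920, -1112
-138, -156, -174, -192
-18, -18, -18
The third differences are constant, so the polynomial has degree 3.

3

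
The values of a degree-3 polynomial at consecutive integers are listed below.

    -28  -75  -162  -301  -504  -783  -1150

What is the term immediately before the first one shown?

-47, -87, -139, -203, -279, -367
-40, -52, -64, -76, -88
-12, -12, -12, -12
The third differences are constant at -12.
Work back: -40 + 12 = -28;  -47 + 28 = -19;  -28 + 19 = -9

-9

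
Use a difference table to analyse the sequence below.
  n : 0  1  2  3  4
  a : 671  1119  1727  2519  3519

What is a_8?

10079

D1: 448, 608, 792, 1000
D2: 160, 184, 208
D3: 24, 24
Third differences constant at 24.
208 + 24 = 232;  1000 + 232 = 1232;  3519 + 1232 = 4751
232 + 24 = 256;  1232 + 256 = 1488;  4751 + 1488 = 6239
256 + 24 = 280;  1488 + 280 = 1768;  6239 + 1768 = 8007
280 + 24 = 304;  1768 + 304 = 2072;  8007 + 2072 = 10079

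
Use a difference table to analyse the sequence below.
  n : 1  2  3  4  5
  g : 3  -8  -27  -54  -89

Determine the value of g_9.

Δ: -11 , -19 , -27 , -35
Δ²: -8 , -8 , -8
Second differences constant at -8.
-35 − 8 = -43;  -89 − 43 = -132
-43 − 8 = -51;  -132 − 51 = -183
-51 − 8 = -59;  -183 − 59 = -242
-59 − 8 = -67;  -242 − 67 = -309

-309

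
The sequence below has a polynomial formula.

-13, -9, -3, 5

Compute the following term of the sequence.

15

D1: 4, 6, 8
D2: 2, 2
The second differences are constant (2).
8 + 2 = 10;  5 + 10 = 15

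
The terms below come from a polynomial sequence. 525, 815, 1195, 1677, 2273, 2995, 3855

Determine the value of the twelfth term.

10645

Δ: 290, 380, 482, 596, 722, 860
Δ²: 90, 102, 114, 126, 138
Δ³: 12, 12, 12, 12
Third differences constant at 12.
138 + 12 = 150;  860 + 150 = 1010;  3855 + 1010 = 4865
150 + 12 = 162;  1010 + 162 = 1172;  4865 + 1172 = 6037
162 + 12 = 174;  1172 + 174 = 1346;  6037 + 1346 = 7383
174 + 12 = 186;  1346 + 186 = 1532;  7383 + 1532 = 8915
186 + 12 = 198;  1532 + 198 = 1730;  8915 + 1730 = 10645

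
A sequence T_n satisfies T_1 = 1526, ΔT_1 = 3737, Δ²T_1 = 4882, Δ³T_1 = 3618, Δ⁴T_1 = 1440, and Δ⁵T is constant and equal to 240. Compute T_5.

61678

Build the table forward from the leading diagonal:
Δ⁵: 240, 240, 240, 240, 240
Δ⁴: 1440, 1680, 1920, 2160, 2400
Δ³: 3618, 5058, 6738, 8658, 10818
Δ²: 4882, 8500, 13558, 20296, 28954
Δ: 3737, 8619, 17119, 30677, 50973
T: 1526, 5263, 13882, 31001, 61678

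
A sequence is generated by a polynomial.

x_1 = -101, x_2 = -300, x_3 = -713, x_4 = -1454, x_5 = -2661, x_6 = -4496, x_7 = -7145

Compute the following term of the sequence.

First differences: -199  -413  -741  -1207  -1835  -2649
Second differences: -214  -328  -466  -628  -814
Third differences: -114  -138  -162  -186
Fourth differences: -24  -24  -24
Constant fourth difference = -24, so extend:
-186 − 24 = -210;  -814 − 210 = -1024;  -2649 − 1024 = -3673;  -7145 − 3673 = -10818

-10818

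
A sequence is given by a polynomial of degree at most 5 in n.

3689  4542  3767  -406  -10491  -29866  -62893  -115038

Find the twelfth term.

-669478

D1: 853 , -775 , -4173 , -10085 , -19375 , -33027 , -52145
D2: -1628 , -3398 , -5912 , -9290 , -13652 , -19118
D3: -1770 , -2514 , -3378 , -4362 , -5466
D4: -744 , -864 , -984 , -1104
D5: -120 , -120 , -120
The fifth differences are constant (-120).
-1104 − 120 = -1224;  -5466 − 1224 = -6690;  -19118 − 6690 = -25808;  -52145 − 25808 = -77953;  -115038 − 77953 = -192991
-1224 − 120 = -1344;  -6690 − 1344 = -8034;  -25808 − 8034 = -33842;  -77953 − 33842 = -111795;  -192991 − 111795 = -304786
-1344 − 120 = -1464;  -8034 − 1464 = -9498;  -33842 − 9498 = -43340;  -111795 − 43340 = -155135;  -304786 − 155135 = -459921
-1464 − 120 = -1584;  -9498 − 1584 = -11082;  -43340 − 11082 = -54422;  -155135 − 54422 = -209557;  -459921 − 209557 = -669478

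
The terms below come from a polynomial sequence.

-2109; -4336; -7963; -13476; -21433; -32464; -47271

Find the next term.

-2227 , -3627 , -5513 , -7957 , -11031 , -14807
-1400 , -1886 , -2444 , -3074 , -3776
-486 , -558 , -630 , -702
-72 , -72 , -72
Constant fourth difference = -72, so extend:
-702 − 72 = -774;  -3776 − 774 = -4550;  -14807 − 4550 = -19357;  -47271 − 19357 = -66628

-66628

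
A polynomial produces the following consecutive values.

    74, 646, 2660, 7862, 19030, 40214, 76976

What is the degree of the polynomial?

Δ: 572, 2014, 5202, 11168, 21184, 36762
Δ²: 1442, 3188, 5966, 10016, 15578
Δ³: 1746, 2778, 4050, 5562
Δ⁴: 1032, 1272, 1512
Δ⁵: 240, 240
The fifth differences are constant, so the polynomial has degree 5.

5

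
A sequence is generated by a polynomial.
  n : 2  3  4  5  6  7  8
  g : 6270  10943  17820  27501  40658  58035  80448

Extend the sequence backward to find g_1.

3273

First differences: 4673  6877  9681  13157  17377  22413
Second differences: 2204  2804  3476  4220  5036
Third differences: 600  672  744  816
Fourth differences: 72  72  72
The fourth differences are constant at 72.
Work back: 600 − 72 = 528;  2204 − 528 = 1676;  4673 − 1676 = 2997;  6270 − 2997 = 3273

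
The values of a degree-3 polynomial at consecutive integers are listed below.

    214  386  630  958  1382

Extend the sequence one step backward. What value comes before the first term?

102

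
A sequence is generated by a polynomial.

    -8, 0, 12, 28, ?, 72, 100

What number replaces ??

48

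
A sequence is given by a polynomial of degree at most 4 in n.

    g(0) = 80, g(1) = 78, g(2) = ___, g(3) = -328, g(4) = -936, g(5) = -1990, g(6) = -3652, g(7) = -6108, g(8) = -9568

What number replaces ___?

-28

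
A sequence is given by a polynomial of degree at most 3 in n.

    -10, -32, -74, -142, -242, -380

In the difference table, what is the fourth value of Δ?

-100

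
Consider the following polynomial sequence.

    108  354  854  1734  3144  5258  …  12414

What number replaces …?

Using the first 6 terms:
D1: 246, 500, 880, 1410, 2114
D2: 254, 380, 530, 704
D3: 126, 150, 174
D4: 24, 24
Constant fourth difference = 24.
Extend forward: 174 + 24 = 198;  704 + 198 = 902;  2114 + 902 = 3016;  5258 + 3016 = 8274

8274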